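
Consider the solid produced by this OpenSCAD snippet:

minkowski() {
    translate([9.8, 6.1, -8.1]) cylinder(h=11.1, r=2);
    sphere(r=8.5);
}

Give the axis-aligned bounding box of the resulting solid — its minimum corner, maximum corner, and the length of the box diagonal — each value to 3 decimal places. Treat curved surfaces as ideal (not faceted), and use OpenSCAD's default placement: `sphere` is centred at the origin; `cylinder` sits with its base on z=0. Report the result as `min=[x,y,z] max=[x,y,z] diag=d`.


A = translate([9.8, 6.1, -8.1]) cylinder(h=11.1, r=2) → bbox [7.8,4.1,-8.1] .. [11.8,8.1,3]
B = sphere(r=8.5) → bbox [-8.5,-8.5,-8.5] .. [8.5,8.5,8.5]
lo = A.lo+B.lo = [7.8-8.5, 4.1-8.5, -8.1-8.5] = [-0.700,-4.400,-16.600]
hi = A.hi+B.hi = [11.8+8.5, 8.1+8.5, 3+8.5] = [20.300,16.600,11.500]
diag = √(21²+21²+28.1²) = √1671.61 = 40.885

min=[-0.700,-4.400,-16.600] max=[20.300,16.600,11.500] diag=40.885


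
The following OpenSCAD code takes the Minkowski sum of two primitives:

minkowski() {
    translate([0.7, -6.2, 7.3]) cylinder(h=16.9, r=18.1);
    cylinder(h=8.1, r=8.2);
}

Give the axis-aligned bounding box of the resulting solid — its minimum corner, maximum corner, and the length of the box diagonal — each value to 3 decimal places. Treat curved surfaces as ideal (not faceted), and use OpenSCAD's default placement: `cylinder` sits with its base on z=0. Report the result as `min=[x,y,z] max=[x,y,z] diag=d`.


A = translate([0.7, -6.2, 7.3]) cylinder(h=16.9, r=18.1) → bbox [-17.4,-24.3,7.3] .. [18.8,11.9,24.2]
B = cylinder(h=8.1, r=8.2) → bbox [-8.2,-8.2,0] .. [8.2,8.2,8.1]
lo = A.lo+B.lo = [-17.4-8.2, -24.3-8.2, 7.3+0] = [-25.600,-32.500,7.300]
hi = A.hi+B.hi = [18.8+8.2, 11.9+8.2, 24.2+8.1] = [27.000,20.100,32.300]
diag = √(52.6²+52.6²+25²) = √6158.52 = 78.476

min=[-25.600,-32.500,7.300] max=[27.000,20.100,32.300] diag=78.476


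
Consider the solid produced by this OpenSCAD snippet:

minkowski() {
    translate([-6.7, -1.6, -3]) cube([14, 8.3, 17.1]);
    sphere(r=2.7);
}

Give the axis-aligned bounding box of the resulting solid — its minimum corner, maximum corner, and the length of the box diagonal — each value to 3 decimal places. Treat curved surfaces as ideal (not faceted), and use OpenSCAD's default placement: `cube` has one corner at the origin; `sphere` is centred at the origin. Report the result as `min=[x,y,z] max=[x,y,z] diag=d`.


A = translate([-6.7, -1.6, -3]) cube([14, 8.3, 17.1]) → bbox [-6.7,-1.6,-3] .. [7.3,6.7,14.1]
B = sphere(r=2.7) → bbox [-2.7,-2.7,-2.7] .. [2.7,2.7,2.7]
lo = A.lo+B.lo = [-6.7-2.7, -1.6-2.7, -3-2.7] = [-9.400,-4.300,-5.700]
hi = A.hi+B.hi = [7.3+2.7, 6.7+2.7, 14.1+2.7] = [10.000,9.400,16.800]
diag = √(19.4²+13.7²+22.5²) = √1070.3 = 32.715

min=[-9.400,-4.300,-5.700] max=[10.000,9.400,16.800] diag=32.715


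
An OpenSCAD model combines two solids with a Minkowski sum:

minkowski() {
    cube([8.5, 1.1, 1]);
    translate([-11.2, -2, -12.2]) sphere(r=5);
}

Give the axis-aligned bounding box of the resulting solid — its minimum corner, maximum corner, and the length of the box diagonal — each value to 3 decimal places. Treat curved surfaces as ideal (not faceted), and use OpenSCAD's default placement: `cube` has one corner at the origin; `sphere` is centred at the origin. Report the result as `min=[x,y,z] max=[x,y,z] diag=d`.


A = translate([-11.2, -2, -12.2]) sphere(r=5) → bbox [-16.2,-7,-17.2] .. [-6.2,3,-7.2]
B = cube([8.5, 1.1, 1]) → bbox [0,0,0] .. [8.5,1.1,1]
lo = A.lo+B.lo = [-16.2+0, -7+0, -17.2+0] = [-16.200,-7.000,-17.200]
hi = A.hi+B.hi = [-6.2+8.5, 3+1.1, -7.2+1] = [2.300,4.100,-6.200]
diag = √(18.5²+11.1²+11²) = √586.46 = 24.217

min=[-16.200,-7.000,-17.200] max=[2.300,4.100,-6.200] diag=24.217


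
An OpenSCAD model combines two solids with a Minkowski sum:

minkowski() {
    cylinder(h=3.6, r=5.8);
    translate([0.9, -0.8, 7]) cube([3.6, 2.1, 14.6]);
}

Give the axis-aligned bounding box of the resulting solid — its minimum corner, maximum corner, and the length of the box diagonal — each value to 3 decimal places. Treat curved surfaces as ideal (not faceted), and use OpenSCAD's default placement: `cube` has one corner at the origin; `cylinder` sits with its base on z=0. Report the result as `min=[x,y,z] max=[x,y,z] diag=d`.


A = translate([0.9, -0.8, 7]) cube([3.6, 2.1, 14.6]) → bbox [0.9,-0.8,7] .. [4.5,1.3,21.6]
B = cylinder(h=3.6, r=5.8) → bbox [-5.8,-5.8,0] .. [5.8,5.8,3.6]
lo = A.lo+B.lo = [0.9-5.8, -0.8-5.8, 7+0] = [-4.900,-6.600,7.000]
hi = A.hi+B.hi = [4.5+5.8, 1.3+5.8, 21.6+3.6] = [10.300,7.100,25.200]
diag = √(15.2²+13.7²+18.2²) = √749.97 = 27.386

min=[-4.900,-6.600,7.000] max=[10.300,7.100,25.200] diag=27.386


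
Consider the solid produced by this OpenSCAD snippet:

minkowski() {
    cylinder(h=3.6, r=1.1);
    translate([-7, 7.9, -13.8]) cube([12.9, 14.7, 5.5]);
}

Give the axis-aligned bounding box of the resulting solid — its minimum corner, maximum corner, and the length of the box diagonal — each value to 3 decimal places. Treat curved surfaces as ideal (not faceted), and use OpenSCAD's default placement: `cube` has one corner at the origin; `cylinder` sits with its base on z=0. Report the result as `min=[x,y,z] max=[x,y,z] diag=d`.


min=[-8.100,6.800,-13.800] max=[7.000,23.700,-4.700] diag=24.422

A = translate([-7, 7.9, -13.8]) cube([12.9, 14.7, 5.5]) → bbox [-7,7.9,-13.8] .. [5.9,22.6,-8.3]
B = cylinder(h=3.6, r=1.1) → bbox [-1.1,-1.1,0] .. [1.1,1.1,3.6]
lo = A.lo+B.lo = [-7-1.1, 7.9-1.1, -13.8+0] = [-8.100,6.800,-13.800]
hi = A.hi+B.hi = [5.9+1.1, 22.6+1.1, -8.3+3.6] = [7.000,23.700,-4.700]
diag = √(15.1²+16.9²+9.1²) = √596.43 = 24.422


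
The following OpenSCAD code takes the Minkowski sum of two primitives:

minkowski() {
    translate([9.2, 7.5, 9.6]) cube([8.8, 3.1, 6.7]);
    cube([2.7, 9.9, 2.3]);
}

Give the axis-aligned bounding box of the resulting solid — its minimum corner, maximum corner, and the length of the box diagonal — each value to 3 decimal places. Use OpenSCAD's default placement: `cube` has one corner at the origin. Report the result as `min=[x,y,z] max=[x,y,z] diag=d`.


min=[9.200,7.500,9.600] max=[20.700,20.500,18.600] diag=19.551

A = translate([9.2, 7.5, 9.6]) cube([8.8, 3.1, 6.7]) → bbox [9.2,7.5,9.6] .. [18,10.6,16.3]
B = cube([2.7, 9.9, 2.3]) → bbox [0,0,0] .. [2.7,9.9,2.3]
lo = A.lo+B.lo = [9.2+0, 7.5+0, 9.6+0] = [9.200,7.500,9.600]
hi = A.hi+B.hi = [18+2.7, 10.6+9.9, 16.3+2.3] = [20.700,20.500,18.600]
diag = √(11.5²+13²+9²) = √382.25 = 19.551


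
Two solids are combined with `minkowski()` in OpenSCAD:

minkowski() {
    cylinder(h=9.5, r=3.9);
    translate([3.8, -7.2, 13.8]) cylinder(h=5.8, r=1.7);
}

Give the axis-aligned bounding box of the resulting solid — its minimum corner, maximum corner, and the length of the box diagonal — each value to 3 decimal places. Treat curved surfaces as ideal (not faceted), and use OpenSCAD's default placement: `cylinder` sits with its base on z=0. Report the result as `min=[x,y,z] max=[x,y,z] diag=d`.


A = translate([3.8, -7.2, 13.8]) cylinder(h=5.8, r=1.7) → bbox [2.1,-8.9,13.8] .. [5.5,-5.5,19.6]
B = cylinder(h=9.5, r=3.9) → bbox [-3.9,-3.9,0] .. [3.9,3.9,9.5]
lo = A.lo+B.lo = [2.1-3.9, -8.9-3.9, 13.8+0] = [-1.800,-12.800,13.800]
hi = A.hi+B.hi = [5.5+3.9, -5.5+3.9, 19.6+9.5] = [9.400,-1.600,29.100]
diag = √(11.2²+11.2²+15.3²) = √484.97 = 22.022

min=[-1.800,-12.800,13.800] max=[9.400,-1.600,29.100] diag=22.022


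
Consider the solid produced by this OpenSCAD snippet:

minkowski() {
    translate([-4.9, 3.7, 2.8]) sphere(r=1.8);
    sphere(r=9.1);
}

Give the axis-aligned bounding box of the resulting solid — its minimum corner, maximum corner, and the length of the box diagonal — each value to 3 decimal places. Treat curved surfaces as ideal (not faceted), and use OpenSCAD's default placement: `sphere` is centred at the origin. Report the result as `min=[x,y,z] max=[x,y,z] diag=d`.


A = translate([-4.9, 3.7, 2.8]) sphere(r=1.8) → bbox [-6.7,1.9,1] .. [-3.1,5.5,4.6]
B = sphere(r=9.1) → bbox [-9.1,-9.1,-9.1] .. [9.1,9.1,9.1]
lo = A.lo+B.lo = [-6.7-9.1, 1.9-9.1, 1-9.1] = [-15.800,-7.200,-8.100]
hi = A.hi+B.hi = [-3.1+9.1, 5.5+9.1, 4.6+9.1] = [6.000,14.600,13.700]
diag = √(21.8²+21.8²+21.8²) = √1425.72 = 37.759

min=[-15.800,-7.200,-8.100] max=[6.000,14.600,13.700] diag=37.759


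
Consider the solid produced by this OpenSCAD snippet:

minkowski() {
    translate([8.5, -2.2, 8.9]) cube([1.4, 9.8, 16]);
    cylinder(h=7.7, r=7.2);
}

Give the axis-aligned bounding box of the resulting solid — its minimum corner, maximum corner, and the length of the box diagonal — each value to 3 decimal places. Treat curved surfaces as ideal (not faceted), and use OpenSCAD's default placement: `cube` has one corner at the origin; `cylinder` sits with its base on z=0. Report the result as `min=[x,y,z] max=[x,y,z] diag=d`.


A = translate([8.5, -2.2, 8.9]) cube([1.4, 9.8, 16]) → bbox [8.5,-2.2,8.9] .. [9.9,7.6,24.9]
B = cylinder(h=7.7, r=7.2) → bbox [-7.2,-7.2,0] .. [7.2,7.2,7.7]
lo = A.lo+B.lo = [8.5-7.2, -2.2-7.2, 8.9+0] = [1.300,-9.400,8.900]
hi = A.hi+B.hi = [9.9+7.2, 7.6+7.2, 24.9+7.7] = [17.100,14.800,32.600]
diag = √(15.8²+24.2²+23.7²) = √1396.97 = 37.376

min=[1.300,-9.400,8.900] max=[17.100,14.800,32.600] diag=37.376


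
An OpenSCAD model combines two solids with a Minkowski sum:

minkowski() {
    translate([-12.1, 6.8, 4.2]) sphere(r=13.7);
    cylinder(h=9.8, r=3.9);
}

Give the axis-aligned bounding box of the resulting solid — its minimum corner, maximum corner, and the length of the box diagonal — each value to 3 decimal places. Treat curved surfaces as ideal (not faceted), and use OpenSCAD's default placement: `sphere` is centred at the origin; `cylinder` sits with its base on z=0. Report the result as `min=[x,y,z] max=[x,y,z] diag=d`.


A = translate([-12.1, 6.8, 4.2]) sphere(r=13.7) → bbox [-25.8,-6.9,-9.5] .. [1.6,20.5,17.9]
B = cylinder(h=9.8, r=3.9) → bbox [-3.9,-3.9,0] .. [3.9,3.9,9.8]
lo = A.lo+B.lo = [-25.8-3.9, -6.9-3.9, -9.5+0] = [-29.700,-10.800,-9.500]
hi = A.hi+B.hi = [1.6+3.9, 20.5+3.9, 17.9+9.8] = [5.500,24.400,27.700]
diag = √(35.2²+35.2²+37.2²) = √3861.92 = 62.144

min=[-29.700,-10.800,-9.500] max=[5.500,24.400,27.700] diag=62.144


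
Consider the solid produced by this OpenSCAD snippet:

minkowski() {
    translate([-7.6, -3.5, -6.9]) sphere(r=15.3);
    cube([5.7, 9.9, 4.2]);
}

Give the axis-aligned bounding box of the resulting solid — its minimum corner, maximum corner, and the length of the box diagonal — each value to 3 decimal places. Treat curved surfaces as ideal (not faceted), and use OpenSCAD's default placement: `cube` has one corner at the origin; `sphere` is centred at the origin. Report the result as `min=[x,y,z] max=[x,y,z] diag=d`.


A = translate([-7.6, -3.5, -6.9]) sphere(r=15.3) → bbox [-22.9,-18.8,-22.2] .. [7.7,11.8,8.4]
B = cube([5.7, 9.9, 4.2]) → bbox [0,0,0] .. [5.7,9.9,4.2]
lo = A.lo+B.lo = [-22.9+0, -18.8+0, -22.2+0] = [-22.900,-18.800,-22.200]
hi = A.hi+B.hi = [7.7+5.7, 11.8+9.9, 8.4+4.2] = [13.400,21.700,12.600]
diag = √(36.3²+40.5²+34.8²) = √4168.98 = 64.568

min=[-22.900,-18.800,-22.200] max=[13.400,21.700,12.600] diag=64.568


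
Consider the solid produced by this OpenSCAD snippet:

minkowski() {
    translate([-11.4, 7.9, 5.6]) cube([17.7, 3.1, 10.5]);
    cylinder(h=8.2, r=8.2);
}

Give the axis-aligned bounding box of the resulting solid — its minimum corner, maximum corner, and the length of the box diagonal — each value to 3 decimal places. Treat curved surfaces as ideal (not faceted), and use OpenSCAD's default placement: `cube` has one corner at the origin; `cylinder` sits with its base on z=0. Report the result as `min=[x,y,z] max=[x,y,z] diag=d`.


A = translate([-11.4, 7.9, 5.6]) cube([17.7, 3.1, 10.5]) → bbox [-11.4,7.9,5.6] .. [6.3,11,16.1]
B = cylinder(h=8.2, r=8.2) → bbox [-8.2,-8.2,0] .. [8.2,8.2,8.2]
lo = A.lo+B.lo = [-11.4-8.2, 7.9-8.2, 5.6+0] = [-19.600,-0.300,5.600]
hi = A.hi+B.hi = [6.3+8.2, 11+8.2, 16.1+8.2] = [14.500,19.200,24.300]
diag = √(34.1²+19.5²+18.7²) = √1892.75 = 43.506

min=[-19.600,-0.300,5.600] max=[14.500,19.200,24.300] diag=43.506


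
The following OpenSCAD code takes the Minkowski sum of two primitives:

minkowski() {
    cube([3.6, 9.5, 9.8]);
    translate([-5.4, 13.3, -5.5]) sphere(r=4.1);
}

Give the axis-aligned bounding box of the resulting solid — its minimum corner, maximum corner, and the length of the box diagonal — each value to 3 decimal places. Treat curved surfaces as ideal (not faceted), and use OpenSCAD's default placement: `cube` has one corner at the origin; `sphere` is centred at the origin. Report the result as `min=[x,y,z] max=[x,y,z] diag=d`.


A = translate([-5.4, 13.3, -5.5]) sphere(r=4.1) → bbox [-9.5,9.2,-9.6] .. [-1.3,17.4,-1.4]
B = cube([3.6, 9.5, 9.8]) → bbox [0,0,0] .. [3.6,9.5,9.8]
lo = A.lo+B.lo = [-9.5+0, 9.2+0, -9.6+0] = [-9.500,9.200,-9.600]
hi = A.hi+B.hi = [-1.3+3.6, 17.4+9.5, -1.4+9.8] = [2.300,26.900,8.400]
diag = √(11.8²+17.7²+18²) = √776.53 = 27.866

min=[-9.500,9.200,-9.600] max=[2.300,26.900,8.400] diag=27.866


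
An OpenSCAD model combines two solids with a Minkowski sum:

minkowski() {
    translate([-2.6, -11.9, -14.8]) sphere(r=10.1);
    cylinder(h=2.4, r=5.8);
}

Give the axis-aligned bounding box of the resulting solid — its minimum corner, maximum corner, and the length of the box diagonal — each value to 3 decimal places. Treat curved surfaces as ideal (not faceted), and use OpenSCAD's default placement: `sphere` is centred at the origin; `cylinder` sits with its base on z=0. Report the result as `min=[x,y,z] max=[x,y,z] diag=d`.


A = translate([-2.6, -11.9, -14.8]) sphere(r=10.1) → bbox [-12.7,-22,-24.9] .. [7.5,-1.8,-4.7]
B = cylinder(h=2.4, r=5.8) → bbox [-5.8,-5.8,0] .. [5.8,5.8,2.4]
lo = A.lo+B.lo = [-12.7-5.8, -22-5.8, -24.9+0] = [-18.500,-27.800,-24.900]
hi = A.hi+B.hi = [7.5+5.8, -1.8+5.8, -4.7+2.4] = [13.300,4.000,-2.300]
diag = √(31.8²+31.8²+22.6²) = √2533.24 = 50.331

min=[-18.500,-27.800,-24.900] max=[13.300,4.000,-2.300] diag=50.331


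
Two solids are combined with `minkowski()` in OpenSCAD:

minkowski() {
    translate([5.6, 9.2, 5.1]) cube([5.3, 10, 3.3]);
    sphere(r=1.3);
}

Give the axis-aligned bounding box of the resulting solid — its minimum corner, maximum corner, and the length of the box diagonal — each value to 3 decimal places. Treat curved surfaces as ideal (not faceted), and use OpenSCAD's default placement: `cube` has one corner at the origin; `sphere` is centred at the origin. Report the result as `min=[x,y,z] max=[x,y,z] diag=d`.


A = translate([5.6, 9.2, 5.1]) cube([5.3, 10, 3.3]) → bbox [5.6,9.2,5.1] .. [10.9,19.2,8.4]
B = sphere(r=1.3) → bbox [-1.3,-1.3,-1.3] .. [1.3,1.3,1.3]
lo = A.lo+B.lo = [5.6-1.3, 9.2-1.3, 5.1-1.3] = [4.300,7.900,3.800]
hi = A.hi+B.hi = [10.9+1.3, 19.2+1.3, 8.4+1.3] = [12.200,20.500,9.700]
diag = √(7.9²+12.6²+5.9²) = √255.98 = 15.999

min=[4.300,7.900,3.800] max=[12.200,20.500,9.700] diag=15.999


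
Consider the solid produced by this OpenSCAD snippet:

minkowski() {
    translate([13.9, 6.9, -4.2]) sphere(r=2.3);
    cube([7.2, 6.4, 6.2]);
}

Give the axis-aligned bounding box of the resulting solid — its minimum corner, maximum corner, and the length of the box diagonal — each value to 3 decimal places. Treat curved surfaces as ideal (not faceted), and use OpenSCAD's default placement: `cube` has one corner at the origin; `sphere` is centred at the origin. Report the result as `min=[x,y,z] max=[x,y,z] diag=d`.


A = translate([13.9, 6.9, -4.2]) sphere(r=2.3) → bbox [11.6,4.6,-6.5] .. [16.2,9.2,-1.9]
B = cube([7.2, 6.4, 6.2]) → bbox [0,0,0] .. [7.2,6.4,6.2]
lo = A.lo+B.lo = [11.6+0, 4.6+0, -6.5+0] = [11.600,4.600,-6.500]
hi = A.hi+B.hi = [16.2+7.2, 9.2+6.4, -1.9+6.2] = [23.400,15.600,4.300]
diag = √(11.8²+11²+10.8²) = √376.88 = 19.413

min=[11.600,4.600,-6.500] max=[23.400,15.600,4.300] diag=19.413


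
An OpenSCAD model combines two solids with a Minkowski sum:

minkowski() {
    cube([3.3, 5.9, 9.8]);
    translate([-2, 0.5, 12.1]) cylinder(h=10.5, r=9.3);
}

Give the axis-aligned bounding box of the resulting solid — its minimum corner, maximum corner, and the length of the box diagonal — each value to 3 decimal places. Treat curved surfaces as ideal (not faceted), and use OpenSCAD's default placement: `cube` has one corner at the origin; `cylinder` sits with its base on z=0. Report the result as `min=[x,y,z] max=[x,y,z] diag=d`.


min=[-11.300,-8.800,12.100] max=[10.600,15.700,32.400] diag=38.626

A = translate([-2, 0.5, 12.1]) cylinder(h=10.5, r=9.3) → bbox [-11.3,-8.8,12.1] .. [7.3,9.8,22.6]
B = cube([3.3, 5.9, 9.8]) → bbox [0,0,0] .. [3.3,5.9,9.8]
lo = A.lo+B.lo = [-11.3+0, -8.8+0, 12.1+0] = [-11.300,-8.800,12.100]
hi = A.hi+B.hi = [7.3+3.3, 9.8+5.9, 22.6+9.8] = [10.600,15.700,32.400]
diag = √(21.9²+24.5²+20.3²) = √1491.95 = 38.626


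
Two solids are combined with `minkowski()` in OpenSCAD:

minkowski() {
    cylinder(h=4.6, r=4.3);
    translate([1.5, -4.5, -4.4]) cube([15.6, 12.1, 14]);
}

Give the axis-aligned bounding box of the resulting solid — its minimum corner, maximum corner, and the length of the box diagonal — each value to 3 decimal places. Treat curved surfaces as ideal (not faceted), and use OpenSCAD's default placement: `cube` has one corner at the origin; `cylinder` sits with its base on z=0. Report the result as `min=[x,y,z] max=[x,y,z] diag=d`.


min=[-2.800,-8.800,-4.400] max=[21.400,11.900,14.200] diag=36.879

A = translate([1.5, -4.5, -4.4]) cube([15.6, 12.1, 14]) → bbox [1.5,-4.5,-4.4] .. [17.1,7.6,9.6]
B = cylinder(h=4.6, r=4.3) → bbox [-4.3,-4.3,0] .. [4.3,4.3,4.6]
lo = A.lo+B.lo = [1.5-4.3, -4.5-4.3, -4.4+0] = [-2.800,-8.800,-4.400]
hi = A.hi+B.hi = [17.1+4.3, 7.6+4.3, 9.6+4.6] = [21.400,11.900,14.200]
diag = √(24.2²+20.7²+18.6²) = √1360.09 = 36.879


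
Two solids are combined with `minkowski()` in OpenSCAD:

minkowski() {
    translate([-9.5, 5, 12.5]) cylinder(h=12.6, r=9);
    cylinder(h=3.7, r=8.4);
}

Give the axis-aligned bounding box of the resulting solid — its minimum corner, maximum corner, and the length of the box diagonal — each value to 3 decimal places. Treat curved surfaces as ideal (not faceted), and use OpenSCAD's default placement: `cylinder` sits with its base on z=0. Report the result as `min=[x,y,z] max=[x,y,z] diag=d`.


min=[-26.900,-12.400,12.500] max=[7.900,22.400,28.800] diag=51.844

A = translate([-9.5, 5, 12.5]) cylinder(h=12.6, r=9) → bbox [-18.5,-4,12.5] .. [-0.5,14,25.1]
B = cylinder(h=3.7, r=8.4) → bbox [-8.4,-8.4,0] .. [8.4,8.4,3.7]
lo = A.lo+B.lo = [-18.5-8.4, -4-8.4, 12.5+0] = [-26.900,-12.400,12.500]
hi = A.hi+B.hi = [-0.5+8.4, 14+8.4, 25.1+3.7] = [7.900,22.400,28.800]
diag = √(34.8²+34.8²+16.3²) = √2687.77 = 51.844


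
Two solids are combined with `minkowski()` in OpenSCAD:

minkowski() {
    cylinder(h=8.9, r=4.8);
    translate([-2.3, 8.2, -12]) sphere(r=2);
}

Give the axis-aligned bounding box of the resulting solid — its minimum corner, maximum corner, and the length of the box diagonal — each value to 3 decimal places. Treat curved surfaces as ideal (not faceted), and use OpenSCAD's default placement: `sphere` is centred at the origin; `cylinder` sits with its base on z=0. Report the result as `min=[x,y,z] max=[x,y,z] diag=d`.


A = translate([-2.3, 8.2, -12]) sphere(r=2) → bbox [-4.3,6.2,-14] .. [-0.3,10.2,-10]
B = cylinder(h=8.9, r=4.8) → bbox [-4.8,-4.8,0] .. [4.8,4.8,8.9]
lo = A.lo+B.lo = [-4.3-4.8, 6.2-4.8, -14+0] = [-9.100,1.400,-14.000]
hi = A.hi+B.hi = [-0.3+4.8, 10.2+4.8, -10+8.9] = [4.500,15.000,-1.100]
diag = √(13.6²+13.6²+12.9²) = √536.33 = 23.159

min=[-9.100,1.400,-14.000] max=[4.500,15.000,-1.100] diag=23.159


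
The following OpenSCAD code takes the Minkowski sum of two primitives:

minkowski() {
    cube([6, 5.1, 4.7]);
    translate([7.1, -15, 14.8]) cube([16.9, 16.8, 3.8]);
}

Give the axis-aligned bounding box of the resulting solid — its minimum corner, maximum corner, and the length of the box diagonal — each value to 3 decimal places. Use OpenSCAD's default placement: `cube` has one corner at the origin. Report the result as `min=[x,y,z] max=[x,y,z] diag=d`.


A = translate([7.1, -15, 14.8]) cube([16.9, 16.8, 3.8]) → bbox [7.1,-15,14.8] .. [24,1.8,18.6]
B = cube([6, 5.1, 4.7]) → bbox [0,0,0] .. [6,5.1,4.7]
lo = A.lo+B.lo = [7.1+0, -15+0, 14.8+0] = [7.100,-15.000,14.800]
hi = A.hi+B.hi = [24+6, 1.8+5.1, 18.6+4.7] = [30.000,6.900,23.300]
diag = √(22.9²+21.9²+8.5²) = √1076.27 = 32.807

min=[7.100,-15.000,14.800] max=[30.000,6.900,23.300] diag=32.807


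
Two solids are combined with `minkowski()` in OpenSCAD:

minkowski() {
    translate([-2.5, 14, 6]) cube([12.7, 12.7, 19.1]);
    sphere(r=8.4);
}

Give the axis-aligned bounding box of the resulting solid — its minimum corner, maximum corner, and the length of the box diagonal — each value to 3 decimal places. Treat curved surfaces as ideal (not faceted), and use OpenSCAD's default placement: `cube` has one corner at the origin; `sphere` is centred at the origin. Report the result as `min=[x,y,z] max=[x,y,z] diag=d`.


min=[-10.900,5.600,-2.400] max=[18.600,35.100,33.500] diag=55.039

A = translate([-2.5, 14, 6]) cube([12.7, 12.7, 19.1]) → bbox [-2.5,14,6] .. [10.2,26.7,25.1]
B = sphere(r=8.4) → bbox [-8.4,-8.4,-8.4] .. [8.4,8.4,8.4]
lo = A.lo+B.lo = [-2.5-8.4, 14-8.4, 6-8.4] = [-10.900,5.600,-2.400]
hi = A.hi+B.hi = [10.2+8.4, 26.7+8.4, 25.1+8.4] = [18.600,35.100,33.500]
diag = √(29.5²+29.5²+35.9²) = √3029.31 = 55.039


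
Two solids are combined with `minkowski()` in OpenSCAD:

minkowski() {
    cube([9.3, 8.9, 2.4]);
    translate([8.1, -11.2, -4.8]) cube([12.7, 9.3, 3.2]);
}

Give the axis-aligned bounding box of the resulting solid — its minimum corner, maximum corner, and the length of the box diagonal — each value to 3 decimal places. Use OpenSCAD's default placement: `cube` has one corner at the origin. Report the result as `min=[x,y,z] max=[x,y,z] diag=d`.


min=[8.100,-11.200,-4.800] max=[30.100,7.000,0.800] diag=29.096

A = translate([8.1, -11.2, -4.8]) cube([12.7, 9.3, 3.2]) → bbox [8.1,-11.2,-4.8] .. [20.8,-1.9,-1.6]
B = cube([9.3, 8.9, 2.4]) → bbox [0,0,0] .. [9.3,8.9,2.4]
lo = A.lo+B.lo = [8.1+0, -11.2+0, -4.8+0] = [8.100,-11.200,-4.800]
hi = A.hi+B.hi = [20.8+9.3, -1.9+8.9, -1.6+2.4] = [30.100,7.000,0.800]
diag = √(22²+18.2²+5.6²) = √846.6 = 29.096


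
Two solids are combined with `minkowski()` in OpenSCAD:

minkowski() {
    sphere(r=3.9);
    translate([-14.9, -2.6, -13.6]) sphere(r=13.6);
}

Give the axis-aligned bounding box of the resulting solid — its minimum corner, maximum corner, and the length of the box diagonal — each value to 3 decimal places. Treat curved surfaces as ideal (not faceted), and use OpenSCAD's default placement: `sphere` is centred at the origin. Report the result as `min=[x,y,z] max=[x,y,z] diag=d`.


A = translate([-14.9, -2.6, -13.6]) sphere(r=13.6) → bbox [-28.5,-16.2,-27.2] .. [-1.3,11,0]
B = sphere(r=3.9) → bbox [-3.9,-3.9,-3.9] .. [3.9,3.9,3.9]
lo = A.lo+B.lo = [-28.5-3.9, -16.2-3.9, -27.2-3.9] = [-32.400,-20.100,-31.100]
hi = A.hi+B.hi = [-1.3+3.9, 11+3.9, 0+3.9] = [2.600,14.900,3.900]
diag = √(35²+35²+35²) = √3675 = 60.622

min=[-32.400,-20.100,-31.100] max=[2.600,14.900,3.900] diag=60.622


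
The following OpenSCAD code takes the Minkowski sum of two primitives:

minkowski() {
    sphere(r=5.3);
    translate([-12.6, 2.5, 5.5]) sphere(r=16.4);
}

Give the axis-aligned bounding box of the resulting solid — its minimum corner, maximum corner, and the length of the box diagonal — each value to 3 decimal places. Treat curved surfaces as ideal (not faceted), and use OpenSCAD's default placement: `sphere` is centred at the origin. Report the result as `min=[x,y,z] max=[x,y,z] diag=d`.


min=[-34.300,-19.200,-16.200] max=[9.100,24.200,27.200] diag=75.171

A = translate([-12.6, 2.5, 5.5]) sphere(r=16.4) → bbox [-29,-13.9,-10.9] .. [3.8,18.9,21.9]
B = sphere(r=5.3) → bbox [-5.3,-5.3,-5.3] .. [5.3,5.3,5.3]
lo = A.lo+B.lo = [-29-5.3, -13.9-5.3, -10.9-5.3] = [-34.300,-19.200,-16.200]
hi = A.hi+B.hi = [3.8+5.3, 18.9+5.3, 21.9+5.3] = [9.100,24.200,27.200]
diag = √(43.4²+43.4²+43.4²) = √5650.68 = 75.171


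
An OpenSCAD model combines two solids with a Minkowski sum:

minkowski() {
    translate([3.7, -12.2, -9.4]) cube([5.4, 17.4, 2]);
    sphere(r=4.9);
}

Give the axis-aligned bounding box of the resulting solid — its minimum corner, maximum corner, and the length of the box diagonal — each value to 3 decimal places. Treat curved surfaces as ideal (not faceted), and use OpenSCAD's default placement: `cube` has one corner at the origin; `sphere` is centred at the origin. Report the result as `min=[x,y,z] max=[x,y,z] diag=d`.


A = translate([3.7, -12.2, -9.4]) cube([5.4, 17.4, 2]) → bbox [3.7,-12.2,-9.4] .. [9.1,5.2,-7.4]
B = sphere(r=4.9) → bbox [-4.9,-4.9,-4.9] .. [4.9,4.9,4.9]
lo = A.lo+B.lo = [3.7-4.9, -12.2-4.9, -9.4-4.9] = [-1.200,-17.100,-14.300]
hi = A.hi+B.hi = [9.1+4.9, 5.2+4.9, -7.4+4.9] = [14.000,10.100,-2.500]
diag = √(15.2²+27.2²+11.8²) = √1110.12 = 33.318

min=[-1.200,-17.100,-14.300] max=[14.000,10.100,-2.500] diag=33.318


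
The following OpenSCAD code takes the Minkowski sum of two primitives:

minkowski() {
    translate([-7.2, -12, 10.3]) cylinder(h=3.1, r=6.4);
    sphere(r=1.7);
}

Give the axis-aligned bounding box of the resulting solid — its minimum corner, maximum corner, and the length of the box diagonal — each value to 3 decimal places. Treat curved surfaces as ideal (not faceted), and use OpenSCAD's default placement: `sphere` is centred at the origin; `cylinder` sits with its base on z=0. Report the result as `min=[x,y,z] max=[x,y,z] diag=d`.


min=[-15.300,-20.100,8.600] max=[0.900,-3.900,15.100] diag=23.814

A = translate([-7.2, -12, 10.3]) cylinder(h=3.1, r=6.4) → bbox [-13.6,-18.4,10.3] .. [-0.8,-5.6,13.4]
B = sphere(r=1.7) → bbox [-1.7,-1.7,-1.7] .. [1.7,1.7,1.7]
lo = A.lo+B.lo = [-13.6-1.7, -18.4-1.7, 10.3-1.7] = [-15.300,-20.100,8.600]
hi = A.hi+B.hi = [-0.8+1.7, -5.6+1.7, 13.4+1.7] = [0.900,-3.900,15.100]
diag = √(16.2²+16.2²+6.5²) = √567.13 = 23.814


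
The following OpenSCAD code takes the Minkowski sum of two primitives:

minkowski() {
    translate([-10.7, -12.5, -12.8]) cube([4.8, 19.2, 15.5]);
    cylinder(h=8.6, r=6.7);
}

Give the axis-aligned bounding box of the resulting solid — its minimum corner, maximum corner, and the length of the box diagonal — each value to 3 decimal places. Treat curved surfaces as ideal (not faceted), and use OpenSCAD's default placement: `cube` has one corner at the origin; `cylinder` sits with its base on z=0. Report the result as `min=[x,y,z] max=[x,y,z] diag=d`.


min=[-17.400,-19.200,-12.800] max=[0.800,13.400,11.300] diag=44.439

A = translate([-10.7, -12.5, -12.8]) cube([4.8, 19.2, 15.5]) → bbox [-10.7,-12.5,-12.8] .. [-5.9,6.7,2.7]
B = cylinder(h=8.6, r=6.7) → bbox [-6.7,-6.7,0] .. [6.7,6.7,8.6]
lo = A.lo+B.lo = [-10.7-6.7, -12.5-6.7, -12.8+0] = [-17.400,-19.200,-12.800]
hi = A.hi+B.hi = [-5.9+6.7, 6.7+6.7, 2.7+8.6] = [0.800,13.400,11.300]
diag = √(18.2²+32.6²+24.1²) = √1974.81 = 44.439


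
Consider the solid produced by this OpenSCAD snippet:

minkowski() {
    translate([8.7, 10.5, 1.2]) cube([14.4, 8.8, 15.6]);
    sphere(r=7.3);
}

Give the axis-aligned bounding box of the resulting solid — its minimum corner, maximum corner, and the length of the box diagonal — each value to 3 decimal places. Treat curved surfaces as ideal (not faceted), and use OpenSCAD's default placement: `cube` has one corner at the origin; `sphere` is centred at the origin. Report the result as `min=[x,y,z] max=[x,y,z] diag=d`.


A = translate([8.7, 10.5, 1.2]) cube([14.4, 8.8, 15.6]) → bbox [8.7,10.5,1.2] .. [23.1,19.3,16.8]
B = sphere(r=7.3) → bbox [-7.3,-7.3,-7.3] .. [7.3,7.3,7.3]
lo = A.lo+B.lo = [8.7-7.3, 10.5-7.3, 1.2-7.3] = [1.400,3.200,-6.100]
hi = A.hi+B.hi = [23.1+7.3, 19.3+7.3, 16.8+7.3] = [30.400,26.600,24.100]
diag = √(29²+23.4²+30.2²) = √2300.6 = 47.965

min=[1.400,3.200,-6.100] max=[30.400,26.600,24.100] diag=47.965


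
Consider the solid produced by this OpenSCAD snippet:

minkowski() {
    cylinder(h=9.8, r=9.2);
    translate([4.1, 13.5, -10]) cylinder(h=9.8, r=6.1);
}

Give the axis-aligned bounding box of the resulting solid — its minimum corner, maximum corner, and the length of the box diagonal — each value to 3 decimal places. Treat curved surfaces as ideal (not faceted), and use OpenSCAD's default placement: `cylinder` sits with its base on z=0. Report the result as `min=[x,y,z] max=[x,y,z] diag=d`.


A = translate([4.1, 13.5, -10]) cylinder(h=9.8, r=6.1) → bbox [-2,7.4,-10] .. [10.2,19.6,-0.2]
B = cylinder(h=9.8, r=9.2) → bbox [-9.2,-9.2,0] .. [9.2,9.2,9.8]
lo = A.lo+B.lo = [-2-9.2, 7.4-9.2, -10+0] = [-11.200,-1.800,-10.000]
hi = A.hi+B.hi = [10.2+9.2, 19.6+9.2, -0.2+9.8] = [19.400,28.800,9.600]
diag = √(30.6²+30.6²+19.6²) = √2256.88 = 47.507

min=[-11.200,-1.800,-10.000] max=[19.400,28.800,9.600] diag=47.507


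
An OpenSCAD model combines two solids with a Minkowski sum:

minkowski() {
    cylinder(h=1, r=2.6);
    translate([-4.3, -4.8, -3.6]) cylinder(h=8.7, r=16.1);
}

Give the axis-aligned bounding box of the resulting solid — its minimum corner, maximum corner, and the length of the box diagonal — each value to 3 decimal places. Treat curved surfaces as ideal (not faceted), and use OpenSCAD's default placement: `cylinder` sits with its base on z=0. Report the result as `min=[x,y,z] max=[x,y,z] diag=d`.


min=[-23.000,-23.500,-3.600] max=[14.400,13.900,6.100] diag=53.774

A = translate([-4.3, -4.8, -3.6]) cylinder(h=8.7, r=16.1) → bbox [-20.4,-20.9,-3.6] .. [11.8,11.3,5.1]
B = cylinder(h=1, r=2.6) → bbox [-2.6,-2.6,0] .. [2.6,2.6,1]
lo = A.lo+B.lo = [-20.4-2.6, -20.9-2.6, -3.6+0] = [-23.000,-23.500,-3.600]
hi = A.hi+B.hi = [11.8+2.6, 11.3+2.6, 5.1+1] = [14.400,13.900,6.100]
diag = √(37.4²+37.4²+9.7²) = √2891.61 = 53.774


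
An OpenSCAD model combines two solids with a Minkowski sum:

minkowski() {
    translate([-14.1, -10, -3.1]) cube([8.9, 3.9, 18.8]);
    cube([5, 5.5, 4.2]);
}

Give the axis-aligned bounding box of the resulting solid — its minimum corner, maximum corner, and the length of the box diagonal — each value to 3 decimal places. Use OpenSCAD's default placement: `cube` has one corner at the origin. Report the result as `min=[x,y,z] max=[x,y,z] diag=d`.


min=[-14.100,-10.000,-3.100] max=[-0.200,-0.600,19.900] diag=28.471

A = translate([-14.1, -10, -3.1]) cube([8.9, 3.9, 18.8]) → bbox [-14.1,-10,-3.1] .. [-5.2,-6.1,15.7]
B = cube([5, 5.5, 4.2]) → bbox [0,0,0] .. [5,5.5,4.2]
lo = A.lo+B.lo = [-14.1+0, -10+0, -3.1+0] = [-14.100,-10.000,-3.100]
hi = A.hi+B.hi = [-5.2+5, -6.1+5.5, 15.7+4.2] = [-0.200,-0.600,19.900]
diag = √(13.9²+9.4²+23²) = √810.57 = 28.471


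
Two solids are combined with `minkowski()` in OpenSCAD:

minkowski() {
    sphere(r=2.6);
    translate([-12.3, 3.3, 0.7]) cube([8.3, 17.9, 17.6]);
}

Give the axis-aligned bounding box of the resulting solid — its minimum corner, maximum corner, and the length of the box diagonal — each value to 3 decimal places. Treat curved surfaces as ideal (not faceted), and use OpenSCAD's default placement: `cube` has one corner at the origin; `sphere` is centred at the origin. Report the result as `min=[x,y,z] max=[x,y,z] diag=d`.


A = translate([-12.3, 3.3, 0.7]) cube([8.3, 17.9, 17.6]) → bbox [-12.3,3.3,0.7] .. [-4,21.2,18.3]
B = sphere(r=2.6) → bbox [-2.6,-2.6,-2.6] .. [2.6,2.6,2.6]
lo = A.lo+B.lo = [-12.3-2.6, 3.3-2.6, 0.7-2.6] = [-14.900,0.700,-1.900]
hi = A.hi+B.hi = [-4+2.6, 21.2+2.6, 18.3+2.6] = [-1.400,23.800,20.900]
diag = √(13.5²+23.1²+22.8²) = √1235.7 = 35.153

min=[-14.900,0.700,-1.900] max=[-1.400,23.800,20.900] diag=35.153


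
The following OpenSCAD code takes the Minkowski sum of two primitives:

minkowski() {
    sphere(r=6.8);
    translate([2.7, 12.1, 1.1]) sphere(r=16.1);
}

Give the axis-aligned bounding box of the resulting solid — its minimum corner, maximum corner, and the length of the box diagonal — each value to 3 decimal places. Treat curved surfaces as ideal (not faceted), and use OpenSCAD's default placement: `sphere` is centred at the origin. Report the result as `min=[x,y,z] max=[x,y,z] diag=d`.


min=[-20.200,-10.800,-21.800] max=[25.600,35.000,24.000] diag=79.328

A = translate([2.7, 12.1, 1.1]) sphere(r=16.1) → bbox [-13.4,-4,-15] .. [18.8,28.2,17.2]
B = sphere(r=6.8) → bbox [-6.8,-6.8,-6.8] .. [6.8,6.8,6.8]
lo = A.lo+B.lo = [-13.4-6.8, -4-6.8, -15-6.8] = [-20.200,-10.800,-21.800]
hi = A.hi+B.hi = [18.8+6.8, 28.2+6.8, 17.2+6.8] = [25.600,35.000,24.000]
diag = √(45.8²+45.8²+45.8²) = √6292.92 = 79.328


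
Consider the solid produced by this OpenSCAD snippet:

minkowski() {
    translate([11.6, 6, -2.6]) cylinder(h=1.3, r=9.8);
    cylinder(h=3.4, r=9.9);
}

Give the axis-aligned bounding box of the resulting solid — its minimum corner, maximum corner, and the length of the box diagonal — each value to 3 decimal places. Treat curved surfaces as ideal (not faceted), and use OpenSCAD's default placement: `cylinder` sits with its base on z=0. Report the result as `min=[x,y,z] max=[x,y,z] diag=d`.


A = translate([11.6, 6, -2.6]) cylinder(h=1.3, r=9.8) → bbox [1.8,-3.8,-2.6] .. [21.4,15.8,-1.3]
B = cylinder(h=3.4, r=9.9) → bbox [-9.9,-9.9,0] .. [9.9,9.9,3.4]
lo = A.lo+B.lo = [1.8-9.9, -3.8-9.9, -2.6+0] = [-8.100,-13.700,-2.600]
hi = A.hi+B.hi = [21.4+9.9, 15.8+9.9, -1.3+3.4] = [31.300,25.700,2.100]
diag = √(39.4²+39.4²+4.7²) = √3126.81 = 55.918

min=[-8.100,-13.700,-2.600] max=[31.300,25.700,2.100] diag=55.918


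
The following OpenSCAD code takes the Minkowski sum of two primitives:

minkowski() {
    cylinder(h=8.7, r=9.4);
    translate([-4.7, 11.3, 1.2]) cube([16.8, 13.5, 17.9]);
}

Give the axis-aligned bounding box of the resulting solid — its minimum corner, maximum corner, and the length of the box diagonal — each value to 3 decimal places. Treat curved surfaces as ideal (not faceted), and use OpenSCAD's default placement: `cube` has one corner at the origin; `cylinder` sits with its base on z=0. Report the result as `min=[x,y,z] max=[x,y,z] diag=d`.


A = translate([-4.7, 11.3, 1.2]) cube([16.8, 13.5, 17.9]) → bbox [-4.7,11.3,1.2] .. [12.1,24.8,19.1]
B = cylinder(h=8.7, r=9.4) → bbox [-9.4,-9.4,0] .. [9.4,9.4,8.7]
lo = A.lo+B.lo = [-4.7-9.4, 11.3-9.4, 1.2+0] = [-14.100,1.900,1.200]
hi = A.hi+B.hi = [12.1+9.4, 24.8+9.4, 19.1+8.7] = [21.500,34.200,27.800]
diag = √(35.6²+32.3²+26.6²) = √3018.21 = 54.938

min=[-14.100,1.900,1.200] max=[21.500,34.200,27.800] diag=54.938


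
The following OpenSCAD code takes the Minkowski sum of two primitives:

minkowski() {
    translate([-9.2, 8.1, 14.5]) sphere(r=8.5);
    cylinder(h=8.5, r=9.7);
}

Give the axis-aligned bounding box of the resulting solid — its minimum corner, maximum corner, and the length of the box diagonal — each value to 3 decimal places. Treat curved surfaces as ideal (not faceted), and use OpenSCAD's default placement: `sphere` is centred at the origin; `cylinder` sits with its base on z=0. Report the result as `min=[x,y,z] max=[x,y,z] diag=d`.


min=[-27.400,-10.100,6.000] max=[9.000,26.300,31.500] diag=57.447

A = translate([-9.2, 8.1, 14.5]) sphere(r=8.5) → bbox [-17.7,-0.4,6] .. [-0.7,16.6,23]
B = cylinder(h=8.5, r=9.7) → bbox [-9.7,-9.7,0] .. [9.7,9.7,8.5]
lo = A.lo+B.lo = [-17.7-9.7, -0.4-9.7, 6+0] = [-27.400,-10.100,6.000]
hi = A.hi+B.hi = [-0.7+9.7, 16.6+9.7, 23+8.5] = [9.000,26.300,31.500]
diag = √(36.4²+36.4²+25.5²) = √3300.17 = 57.447


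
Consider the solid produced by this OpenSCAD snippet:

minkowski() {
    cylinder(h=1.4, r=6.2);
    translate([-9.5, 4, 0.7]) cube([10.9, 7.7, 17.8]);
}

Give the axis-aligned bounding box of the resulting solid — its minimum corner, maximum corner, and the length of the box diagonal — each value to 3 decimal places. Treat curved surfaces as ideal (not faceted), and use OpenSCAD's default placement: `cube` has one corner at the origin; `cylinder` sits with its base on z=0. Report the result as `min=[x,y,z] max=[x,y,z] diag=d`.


A = translate([-9.5, 4, 0.7]) cube([10.9, 7.7, 17.8]) → bbox [-9.5,4,0.7] .. [1.4,11.7,18.5]
B = cylinder(h=1.4, r=6.2) → bbox [-6.2,-6.2,0] .. [6.2,6.2,1.4]
lo = A.lo+B.lo = [-9.5-6.2, 4-6.2, 0.7+0] = [-15.700,-2.200,0.700]
hi = A.hi+B.hi = [1.4+6.2, 11.7+6.2, 18.5+1.4] = [7.600,17.900,19.900]
diag = √(23.3²+20.1²+19.2²) = √1315.54 = 36.270

min=[-15.700,-2.200,0.700] max=[7.600,17.900,19.900] diag=36.270


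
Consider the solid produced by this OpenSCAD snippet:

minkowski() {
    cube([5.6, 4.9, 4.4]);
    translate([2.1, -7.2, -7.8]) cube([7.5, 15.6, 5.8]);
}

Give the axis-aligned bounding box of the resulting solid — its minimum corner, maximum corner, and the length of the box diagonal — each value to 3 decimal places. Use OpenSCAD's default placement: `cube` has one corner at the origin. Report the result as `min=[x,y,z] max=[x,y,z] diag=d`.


A = translate([2.1, -7.2, -7.8]) cube([7.5, 15.6, 5.8]) → bbox [2.1,-7.2,-7.8] .. [9.6,8.4,-2]
B = cube([5.6, 4.9, 4.4]) → bbox [0,0,0] .. [5.6,4.9,4.4]
lo = A.lo+B.lo = [2.1+0, -7.2+0, -7.8+0] = [2.100,-7.200,-7.800]
hi = A.hi+B.hi = [9.6+5.6, 8.4+4.9, -2+4.4] = [15.200,13.300,2.400]
diag = √(13.1²+20.5²+10.2²) = √695.9 = 26.380

min=[2.100,-7.200,-7.800] max=[15.200,13.300,2.400] diag=26.380


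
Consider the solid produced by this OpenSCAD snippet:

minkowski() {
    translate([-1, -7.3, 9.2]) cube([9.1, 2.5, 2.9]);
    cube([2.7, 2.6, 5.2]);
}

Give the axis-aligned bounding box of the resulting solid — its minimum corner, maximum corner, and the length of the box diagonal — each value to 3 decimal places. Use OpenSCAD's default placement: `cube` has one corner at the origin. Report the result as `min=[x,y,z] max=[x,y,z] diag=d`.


min=[-1.000,-7.300,9.200] max=[10.800,-2.200,17.300] diag=15.194

A = translate([-1, -7.3, 9.2]) cube([9.1, 2.5, 2.9]) → bbox [-1,-7.3,9.2] .. [8.1,-4.8,12.1]
B = cube([2.7, 2.6, 5.2]) → bbox [0,0,0] .. [2.7,2.6,5.2]
lo = A.lo+B.lo = [-1+0, -7.3+0, 9.2+0] = [-1.000,-7.300,9.200]
hi = A.hi+B.hi = [8.1+2.7, -4.8+2.6, 12.1+5.2] = [10.800,-2.200,17.300]
diag = √(11.8²+5.1²+8.1²) = √230.86 = 15.194


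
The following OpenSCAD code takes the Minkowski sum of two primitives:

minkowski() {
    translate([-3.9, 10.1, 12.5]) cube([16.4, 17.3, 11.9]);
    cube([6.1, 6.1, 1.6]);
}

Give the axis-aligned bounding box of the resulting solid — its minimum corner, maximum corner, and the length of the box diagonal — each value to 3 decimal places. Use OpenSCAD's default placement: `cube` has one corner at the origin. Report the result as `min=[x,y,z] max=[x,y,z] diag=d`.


A = translate([-3.9, 10.1, 12.5]) cube([16.4, 17.3, 11.9]) → bbox [-3.9,10.1,12.5] .. [12.5,27.4,24.4]
B = cube([6.1, 6.1, 1.6]) → bbox [0,0,0] .. [6.1,6.1,1.6]
lo = A.lo+B.lo = [-3.9+0, 10.1+0, 12.5+0] = [-3.900,10.100,12.500]
hi = A.hi+B.hi = [12.5+6.1, 27.4+6.1, 24.4+1.6] = [18.600,33.500,26.000]
diag = √(22.5²+23.4²+13.5²) = √1236.06 = 35.158

min=[-3.900,10.100,12.500] max=[18.600,33.500,26.000] diag=35.158


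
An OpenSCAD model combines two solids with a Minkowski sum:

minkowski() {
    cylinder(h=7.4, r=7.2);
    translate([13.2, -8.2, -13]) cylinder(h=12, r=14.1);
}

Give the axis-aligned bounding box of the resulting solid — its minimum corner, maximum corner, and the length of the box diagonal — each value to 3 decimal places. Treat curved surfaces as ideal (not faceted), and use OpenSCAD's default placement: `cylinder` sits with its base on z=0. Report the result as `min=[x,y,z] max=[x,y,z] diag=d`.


A = translate([13.2, -8.2, -13]) cylinder(h=12, r=14.1) → bbox [-0.9,-22.3,-13] .. [27.3,5.9,-1]
B = cylinder(h=7.4, r=7.2) → bbox [-7.2,-7.2,0] .. [7.2,7.2,7.4]
lo = A.lo+B.lo = [-0.9-7.2, -22.3-7.2, -13+0] = [-8.100,-29.500,-13.000]
hi = A.hi+B.hi = [27.3+7.2, 5.9+7.2, -1+7.4] = [34.500,13.100,6.400]
diag = √(42.6²+42.6²+19.4²) = √4005.88 = 63.292

min=[-8.100,-29.500,-13.000] max=[34.500,13.100,6.400] diag=63.292
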